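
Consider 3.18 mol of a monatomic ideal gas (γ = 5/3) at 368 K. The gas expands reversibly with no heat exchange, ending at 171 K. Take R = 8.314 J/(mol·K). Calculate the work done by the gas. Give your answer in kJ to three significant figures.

W ≈ 7.81 kJ

Adiabatic ⇒ Q = 0, so W_by = −ΔU = nCᵥ(T₁ − T₂).
Cᵥ = 3R/2 = 12.47 J/(mol·K).
W = (3.18)(12.47)(368 − 171) = 7813 J.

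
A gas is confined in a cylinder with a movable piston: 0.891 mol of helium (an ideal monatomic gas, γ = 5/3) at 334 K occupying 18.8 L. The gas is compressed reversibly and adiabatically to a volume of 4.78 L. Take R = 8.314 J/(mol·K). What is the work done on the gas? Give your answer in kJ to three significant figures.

Adiabatic: TV^(γ−1) = const with γ = 5/3.
T₂ = T₁ (V₁/V₂)^(γ−1) = 334 × (18.8/4.78)^0.667 = 334 × 2.492 = 832.2 K.
W_by = nCᵥ(T₁ − T₂) = (0.891)(12.47)(334 − 832.2) = -5536 J.
Work on gas = −W_by = 5536 J.

W ≈ 5.54 kJ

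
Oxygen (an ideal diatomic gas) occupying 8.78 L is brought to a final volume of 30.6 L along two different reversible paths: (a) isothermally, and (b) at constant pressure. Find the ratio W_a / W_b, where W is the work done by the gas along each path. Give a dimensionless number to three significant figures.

Path (a) isothermal: W = P₁V₁ ln(V₂/V₁) → W_a/(P₁V₁) = 1.249.
Path (b) isobaric: W = P₁(V₂ − V₁) → W_b/(P₁V₁) = 2.485.
W_a / W_b = 1.249 / 2.485 = 0.5024.

W_a / W_b ≈ 0.502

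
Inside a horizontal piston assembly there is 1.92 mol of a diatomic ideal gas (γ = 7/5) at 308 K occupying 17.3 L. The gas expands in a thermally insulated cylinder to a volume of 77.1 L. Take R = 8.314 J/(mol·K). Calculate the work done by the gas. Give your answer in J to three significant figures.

W ≈ 5530 J

Adiabatic: TV^(γ−1) = const with γ = 7/5.
T₂ = T₁ (V₁/V₂)^(γ−1) = 308 × (17.3/77.1)^0.4 = 308 × 0.55 = 169.4 K.
W_by = nCᵥ(T₁ − T₂) = (1.92)(20.79)(308 − 169.4) = 5531 J.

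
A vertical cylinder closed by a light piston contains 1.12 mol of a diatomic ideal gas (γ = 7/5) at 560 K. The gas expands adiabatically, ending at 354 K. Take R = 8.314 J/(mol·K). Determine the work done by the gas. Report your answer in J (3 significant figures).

Adiabatic ⇒ Q = 0, so W_by = −ΔU = nCᵥ(T₁ − T₂).
Cᵥ = 5R/2 = 20.79 J/(mol·K).
W = (1.12)(20.79)(560 − 354) = 4796 J.

W ≈ 4800 J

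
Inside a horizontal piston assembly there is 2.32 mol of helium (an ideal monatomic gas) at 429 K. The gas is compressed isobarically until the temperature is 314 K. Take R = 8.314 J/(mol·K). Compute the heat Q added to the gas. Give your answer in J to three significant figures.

Q ≈ -5550 J

Isobaric: W = nRΔT = (2.32)(8.314)(-115) = -2218 J.
ΔU = nCᵥΔT with Cᵥ = 3R/2: ΔU = (2.32)(12.47)(-115) = -3327 J.
Q = ΔU + W = -3327 − 2218 = -5545 J.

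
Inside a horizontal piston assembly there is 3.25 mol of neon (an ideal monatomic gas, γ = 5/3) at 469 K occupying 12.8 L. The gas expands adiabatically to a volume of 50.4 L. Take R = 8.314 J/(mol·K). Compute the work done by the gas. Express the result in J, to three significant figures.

W ≈ 11400 J

Adiabatic: TV^(γ−1) = const with γ = 5/3.
T₂ = T₁ (V₁/V₂)^(γ−1) = 469 × (12.8/50.4)^0.667 = 469 × 0.401 = 188.1 K.
W_by = nCᵥ(T₁ − T₂) = (3.25)(12.47)(469 − 188.1) = 11386 J.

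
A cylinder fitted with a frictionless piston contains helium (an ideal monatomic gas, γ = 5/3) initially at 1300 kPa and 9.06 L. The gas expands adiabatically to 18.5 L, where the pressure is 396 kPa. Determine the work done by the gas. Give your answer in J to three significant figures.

W ≈ 6680 J

Adiabatic: W = (P₁V₁ − P₂V₂)/(γ − 1) with γ = 5/3.
P₁V₁ = 11778 J, P₂V₂ = 7326 J.
W = (11778 − 7326) / 0.6667 = 6678 J.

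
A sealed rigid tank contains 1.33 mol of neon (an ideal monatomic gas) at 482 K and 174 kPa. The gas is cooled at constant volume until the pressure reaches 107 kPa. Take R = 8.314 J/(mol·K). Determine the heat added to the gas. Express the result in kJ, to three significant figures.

Q ≈ -3.08 kJ

Constant volume ⇒ W = 0, so Q = ΔU = nCᵥΔT with Cᵥ = 3R/2 = 12.47 J/(mol·K).
At constant V, T₂/T₁ = P₂/P₁ ⇒ ΔT = T₁(P₂/P₁ − 1) = 482·(107/174 − 1) = -185.6 K.
ΔU = (1.33)(12.47)(-185.6) = -3078 J.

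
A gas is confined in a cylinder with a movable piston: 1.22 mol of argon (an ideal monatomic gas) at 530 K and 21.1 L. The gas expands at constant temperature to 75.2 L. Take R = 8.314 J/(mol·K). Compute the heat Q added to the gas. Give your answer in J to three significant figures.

Isothermal ⇒ ΔU = 0, so Q = W = nRT ln(V₂/V₁).
Q = (1.22)(8.314)(530) ln(75.2/21.1) = 5376 × 1.271 = 6832 J.

Q ≈ 6830 J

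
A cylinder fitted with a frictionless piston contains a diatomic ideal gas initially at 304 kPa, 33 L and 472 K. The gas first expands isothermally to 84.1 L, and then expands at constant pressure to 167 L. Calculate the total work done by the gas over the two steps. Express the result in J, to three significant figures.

W_total ≈ 19300 J

Step 1 (isothermal): W = P₁V₁ ln(V₂/V₁) = (10032) ln(84.1/33) = 9385 J.
After step 1: P = 119.3 kPa, V = 84.1 L, T = 472 K.
Step 2 (isobaric): W = PΔV = (119.3 kPa)(167 − 84.1 L) = 9889 J.
W_total = 9385 + 9889 = 19274 J.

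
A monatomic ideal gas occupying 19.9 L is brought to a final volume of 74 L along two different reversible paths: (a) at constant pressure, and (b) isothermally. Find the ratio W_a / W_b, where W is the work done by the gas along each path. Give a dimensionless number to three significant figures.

Path (a) isobaric: W = P₁(V₂ − V₁) → W_a/(P₁V₁) = 2.719.
Path (b) isothermal: W = P₁V₁ ln(V₂/V₁) → W_b/(P₁V₁) = 1.313.
W_a / W_b = 2.719 / 1.313 = 2.07.

W_a / W_b ≈ 2.07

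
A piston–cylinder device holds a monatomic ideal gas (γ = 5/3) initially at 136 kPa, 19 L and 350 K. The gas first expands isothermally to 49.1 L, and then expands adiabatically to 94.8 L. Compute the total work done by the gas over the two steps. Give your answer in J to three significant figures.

Step 1 (isothermal): W = P₁V₁ ln(V₂/V₁) = (2584) ln(49.1/19) = 2453 J.
After step 1: P = 52.63 kPa, V = 49.1 L, T = 350 K.
Step 2 (adiabatic): W = (P₁V₁ − P₂V₂)/(γ−1) = (2584 − 1667)/0.667 = 1376 J.
W_total = 2453 + 1376 = 3830 J.

W_total ≈ 3830 J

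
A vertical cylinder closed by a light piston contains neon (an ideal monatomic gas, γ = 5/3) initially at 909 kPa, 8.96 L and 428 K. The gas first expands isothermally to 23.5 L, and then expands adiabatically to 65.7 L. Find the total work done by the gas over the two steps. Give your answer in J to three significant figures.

Step 1 (isothermal): W = P₁V₁ ln(V₂/V₁) = (8145) ln(23.5/8.96) = 7853 J.
After step 1: P = 346.6 kPa, V = 23.5 L, T = 428 K.
Step 2 (adiabatic): W = (P₁V₁ − P₂V₂)/(γ−1) = (8145 − 4104)/0.667 = 6061 J.
W_total = 7853 + 6061 = 13914 J.

W_total ≈ 13900 J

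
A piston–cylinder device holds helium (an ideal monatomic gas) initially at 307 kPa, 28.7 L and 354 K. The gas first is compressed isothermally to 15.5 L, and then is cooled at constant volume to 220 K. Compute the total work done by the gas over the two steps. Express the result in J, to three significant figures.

Step 1 (isothermal): W = P₁V₁ ln(V₂/V₁) = (8811) ln(15.5/28.7) = -5428 J.
Step 2 (isochoric): W = 0 (constant volume).
W_total = -5428 + 0 = -5428 J.

W_total ≈ -5430 J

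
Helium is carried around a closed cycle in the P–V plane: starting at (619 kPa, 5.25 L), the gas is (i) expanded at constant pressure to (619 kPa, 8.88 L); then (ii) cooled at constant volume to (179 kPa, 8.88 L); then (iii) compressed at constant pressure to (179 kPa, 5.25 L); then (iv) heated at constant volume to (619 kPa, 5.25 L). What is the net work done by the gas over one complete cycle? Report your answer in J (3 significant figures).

W_net ≈ 1600 J

Constant-volume legs do no work.
W(i) = (619)(8.88 − 5.25) = 2247 J; W(iii) = (179)(5.25 − 8.88) = -649.8 J.
W_net = 2247 − 649.8 = 1597 J (the clockwise enclosed area).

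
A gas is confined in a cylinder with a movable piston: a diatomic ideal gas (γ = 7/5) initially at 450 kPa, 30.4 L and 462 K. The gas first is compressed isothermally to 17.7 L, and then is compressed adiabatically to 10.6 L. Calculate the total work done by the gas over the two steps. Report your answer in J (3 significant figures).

Step 1 (isothermal): W = P₁V₁ ln(V₂/V₁) = (13680) ln(17.7/30.4) = -7399 J.
After step 1: P = 772.9 kPa, V = 17.7 L, T = 462 K.
Step 2 (adiabatic): W = (P₁V₁ − P₂V₂)/(γ−1) = (13680 − 16794)/0.4 = -7785 J.
W_total = -7399 − 7785 = -15184 J.

W_total ≈ -15200 J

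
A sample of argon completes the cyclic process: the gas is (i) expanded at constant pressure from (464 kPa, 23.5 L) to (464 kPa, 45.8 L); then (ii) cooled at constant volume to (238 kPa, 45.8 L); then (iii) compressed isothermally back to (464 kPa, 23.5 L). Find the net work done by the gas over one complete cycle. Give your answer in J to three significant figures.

Leg (i): W = PΔV = (464)(45.8 − 23.5) = 10347 J.
Leg (ii): W = 0.
Leg (iii): W = PᵢVᵢ ln(V_f/Vᵢ) = (10900) ln(23.5/45.8) = -7274 J.
W_net = 10347 − 7274 = 3074 J.

W_net ≈ 3070 J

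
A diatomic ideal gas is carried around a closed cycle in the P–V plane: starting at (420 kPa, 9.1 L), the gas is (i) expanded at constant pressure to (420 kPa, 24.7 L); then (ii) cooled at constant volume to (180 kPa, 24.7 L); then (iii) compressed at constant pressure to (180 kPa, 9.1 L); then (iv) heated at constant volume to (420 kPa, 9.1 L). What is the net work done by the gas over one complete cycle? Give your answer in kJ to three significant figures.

W_net ≈ 3.74 kJ

Constant-volume legs do no work.
W(i) = (420)(24.7 − 9.1) = 6552 J; W(iii) = (180)(9.1 − 24.7) = -2808 J.
W_net = 6552 − 2808 = 3744 J (the clockwise enclosed area).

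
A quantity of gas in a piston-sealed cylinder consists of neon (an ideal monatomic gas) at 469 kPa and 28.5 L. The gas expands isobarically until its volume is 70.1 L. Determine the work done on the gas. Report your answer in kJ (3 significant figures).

W ≈ -19.5 kJ

Isobaric: W = P ΔV.
W = (469 kPa)(70.1 − 28.5 L) = (469)(41.6) = 19510 J.
Work on gas = −W_by = -19510 J.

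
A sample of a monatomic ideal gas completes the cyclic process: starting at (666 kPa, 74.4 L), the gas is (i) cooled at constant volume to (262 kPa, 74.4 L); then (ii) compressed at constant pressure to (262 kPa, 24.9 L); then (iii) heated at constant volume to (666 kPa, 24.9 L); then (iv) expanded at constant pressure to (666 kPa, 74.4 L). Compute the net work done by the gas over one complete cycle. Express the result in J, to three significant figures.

W_net ≈ 20000 J

Constant-volume legs do no work.
W(ii) = (262)(24.9 − 74.4) = -12969 J; W(iv) = (666)(74.4 − 24.9) = 32967 J.
W_net = -12969 + 32967 = 19998 J (the clockwise enclosed area).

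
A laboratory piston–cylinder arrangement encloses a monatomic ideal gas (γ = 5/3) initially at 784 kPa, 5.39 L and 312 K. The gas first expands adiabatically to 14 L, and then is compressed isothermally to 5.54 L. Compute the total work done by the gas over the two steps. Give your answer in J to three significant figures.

W_total ≈ 911 J

Step 1 (adiabatic): W = (P₁V₁ − P₂V₂)/(γ−1) = (4226 − 2236)/0.667 = 2984 J.
After step 1: P = 159.7 kPa, V = 14 L, T = 165.1 K.
Step 2 (isothermal): W = P₁V₁ ln(V₂/V₁) = (2236) ln(5.54/14) = -2073 J.
W_total = 2984 − 2073 = 910.8 J.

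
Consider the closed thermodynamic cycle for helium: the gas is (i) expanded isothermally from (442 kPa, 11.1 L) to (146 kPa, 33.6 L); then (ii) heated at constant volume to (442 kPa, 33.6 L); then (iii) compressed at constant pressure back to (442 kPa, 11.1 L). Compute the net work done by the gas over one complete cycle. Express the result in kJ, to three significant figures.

W_net ≈ -4.51 kJ

Leg (i): W = PᵢVᵢ ln(V_f/Vᵢ) = (4906) ln(33.6/11.1) = 5434 J.
Leg (ii): W = 0.
Leg (iii): W = PΔV = (442)(11.1 − 33.6) = -9945 J.
W_net = 5434 − 9945 = -4511 J.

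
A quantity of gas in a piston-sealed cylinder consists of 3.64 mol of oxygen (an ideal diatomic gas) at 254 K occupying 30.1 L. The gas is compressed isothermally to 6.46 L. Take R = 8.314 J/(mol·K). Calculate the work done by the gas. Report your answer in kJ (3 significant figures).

Isothermal: W = nRT ln(V₂/V₁).
W = (3.64)(8.314)(254) × ln(6.46/30.1)
  = 7687 × -1.539
W_by_gas = -11829 J.

W ≈ -11.8 kJ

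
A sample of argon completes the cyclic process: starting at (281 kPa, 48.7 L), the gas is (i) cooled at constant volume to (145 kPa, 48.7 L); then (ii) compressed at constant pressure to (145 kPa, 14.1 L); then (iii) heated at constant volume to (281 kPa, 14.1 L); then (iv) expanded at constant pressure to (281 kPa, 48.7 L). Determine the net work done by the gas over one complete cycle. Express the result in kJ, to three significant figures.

W_net ≈ 4.71 kJ

Constant-volume legs do no work.
W(ii) = (145)(14.1 − 48.7) = -5017 J; W(iv) = (281)(48.7 − 14.1) = 9723 J.
W_net = -5017 + 9723 = 4706 J (the clockwise enclosed area).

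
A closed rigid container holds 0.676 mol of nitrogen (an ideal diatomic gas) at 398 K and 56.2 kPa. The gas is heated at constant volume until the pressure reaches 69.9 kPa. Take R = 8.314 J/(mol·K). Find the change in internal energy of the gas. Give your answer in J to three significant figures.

ΔU ≈ 1360 J

Constant volume ⇒ W = 0, so Q = ΔU = nCᵥΔT with Cᵥ = 5R/2 = 20.79 J/(mol·K).
At constant V, T₂/T₁ = P₂/P₁ ⇒ ΔT = T₁(P₂/P₁ − 1) = 398·(69.9/56.2 − 1) = 97.02 K.
ΔU = (0.676)(20.79)(97.02) = 1363 J.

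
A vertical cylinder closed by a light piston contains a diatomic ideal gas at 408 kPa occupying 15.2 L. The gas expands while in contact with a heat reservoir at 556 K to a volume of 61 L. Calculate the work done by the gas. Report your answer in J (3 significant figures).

W ≈ 8620 J

Isothermal: W = nRT ln(V₂/V₁) = P₁V₁ ln(V₂/V₁).
P₁V₁ = (408 kPa)(15.2 L) = 6202 J.
W = 6202 × ln(61/15.2) = 6202 × 1.39
W_by_gas = 8618 J.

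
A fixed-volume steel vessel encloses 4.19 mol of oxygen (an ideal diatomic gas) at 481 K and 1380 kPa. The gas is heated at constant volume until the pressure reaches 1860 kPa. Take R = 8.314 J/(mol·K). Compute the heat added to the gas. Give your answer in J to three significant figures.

Q ≈ 14600 J

Constant volume ⇒ W = 0, so Q = ΔU = nCᵥΔT with Cᵥ = 5R/2 = 20.79 J/(mol·K).
At constant V, T₂/T₁ = P₂/P₁ ⇒ ΔT = T₁(P₂/P₁ − 1) = 481·(1860/1380 − 1) = 167.3 K.
ΔU = (4.19)(20.79)(167.3) = 14570 J.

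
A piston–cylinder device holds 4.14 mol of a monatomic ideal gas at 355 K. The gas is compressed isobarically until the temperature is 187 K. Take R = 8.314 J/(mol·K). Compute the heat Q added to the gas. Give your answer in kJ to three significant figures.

Q ≈ -14.5 kJ

Isobaric: W = nRΔT = (4.14)(8.314)(-168) = -5783 J.
ΔU = nCᵥΔT with Cᵥ = 3R/2: ΔU = (4.14)(12.47)(-168) = -8674 J.
Q = ΔU + W = -8674 − 5783 = -14456 J.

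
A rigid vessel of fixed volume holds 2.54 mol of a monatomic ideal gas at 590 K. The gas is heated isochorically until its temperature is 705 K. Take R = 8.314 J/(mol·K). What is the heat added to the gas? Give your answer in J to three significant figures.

Q ≈ 3640 J

Constant volume ⇒ W = 0, so Q = ΔU = nCᵥΔT with Cᵥ = 3R/2 = 12.47 J/(mol·K).
ΔU = (2.54)(12.47)(705 − 590) = 3643 J.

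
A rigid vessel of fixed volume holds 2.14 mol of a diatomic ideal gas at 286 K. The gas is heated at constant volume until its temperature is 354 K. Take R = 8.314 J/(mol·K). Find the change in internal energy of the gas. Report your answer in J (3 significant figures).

Constant volume ⇒ W = 0, so Q = ΔU = nCᵥΔT with Cᵥ = 5R/2 = 20.79 J/(mol·K).
ΔU = (2.14)(20.79)(354 − 286) = 3025 J.

ΔU ≈ 3020 J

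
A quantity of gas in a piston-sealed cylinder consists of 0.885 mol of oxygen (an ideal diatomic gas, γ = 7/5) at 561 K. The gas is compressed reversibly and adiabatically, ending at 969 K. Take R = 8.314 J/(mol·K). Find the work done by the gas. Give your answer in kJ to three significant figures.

Adiabatic ⇒ Q = 0, so W_by = −ΔU = nCᵥ(T₁ − T₂).
Cᵥ = 5R/2 = 20.79 J/(mol·K).
W = (0.885)(20.79)(561 − 969) = -7505 J.

W ≈ -7.51 kJ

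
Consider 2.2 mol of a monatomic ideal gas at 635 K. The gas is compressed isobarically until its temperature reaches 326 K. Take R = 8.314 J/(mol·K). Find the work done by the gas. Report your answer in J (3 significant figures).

Isobaric: W = P ΔV = nR ΔT.
W = (2.2)(8.314)(326 − 635) = -5652 J.

W ≈ -5650 J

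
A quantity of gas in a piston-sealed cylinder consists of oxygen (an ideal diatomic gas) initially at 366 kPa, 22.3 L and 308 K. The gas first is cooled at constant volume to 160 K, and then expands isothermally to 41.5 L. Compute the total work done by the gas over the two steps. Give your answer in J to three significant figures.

Step 1 (isochoric): W = 0 (constant volume).
After step 1: P = 190.1 kPa (V unchanged).
Step 2 (isothermal): W = P₁V₁ ln(V₂/V₁) = (4240) ln(41.5/22.3) = 2633 J.
W_total = 0 + 2633 = 2633 J.

W_total ≈ 2630 J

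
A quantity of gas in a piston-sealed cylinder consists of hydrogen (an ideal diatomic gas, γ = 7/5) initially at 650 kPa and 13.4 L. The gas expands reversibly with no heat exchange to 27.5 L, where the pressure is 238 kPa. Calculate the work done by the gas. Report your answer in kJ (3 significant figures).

Adiabatic: W = (P₁V₁ − P₂V₂)/(γ − 1) with γ = 7/5.
P₁V₁ = 8710 J, P₂V₂ = 6545 J.
W = (8710 − 6545) / 0.4 = 5413 J.

W ≈ 5.41 kJ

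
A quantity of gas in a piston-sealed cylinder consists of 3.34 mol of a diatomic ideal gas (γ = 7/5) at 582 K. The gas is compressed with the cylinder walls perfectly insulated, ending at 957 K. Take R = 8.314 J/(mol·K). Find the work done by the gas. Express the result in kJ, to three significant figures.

Adiabatic ⇒ Q = 0, so W_by = −ΔU = nCᵥ(T₁ − T₂).
Cᵥ = 5R/2 = 20.79 J/(mol·K).
W = (3.34)(20.79)(582 − 957) = -26033 J.

W ≈ -26.0 kJ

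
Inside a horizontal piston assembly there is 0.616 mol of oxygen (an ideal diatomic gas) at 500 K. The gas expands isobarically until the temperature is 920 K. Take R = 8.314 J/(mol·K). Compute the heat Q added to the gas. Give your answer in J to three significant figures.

Isobaric: W = nRΔT = (0.616)(8.314)(420) = 2151 J.
ΔU = nCᵥΔT with Cᵥ = 5R/2: ΔU = (0.616)(20.79)(420) = 5377 J.
Q = ΔU + W = 5377 + 2151 = 7528 J.

Q ≈ 7530 J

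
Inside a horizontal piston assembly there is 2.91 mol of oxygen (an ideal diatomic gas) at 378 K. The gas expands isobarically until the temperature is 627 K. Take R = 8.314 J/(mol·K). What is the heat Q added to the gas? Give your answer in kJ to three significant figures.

Q ≈ 21.1 kJ

Isobaric: W = nRΔT = (2.91)(8.314)(249) = 6024 J.
ΔU = nCᵥΔT with Cᵥ = 5R/2: ΔU = (2.91)(20.79)(249) = 15061 J.
Q = ΔU + W = 15061 + 6024 = 21085 J.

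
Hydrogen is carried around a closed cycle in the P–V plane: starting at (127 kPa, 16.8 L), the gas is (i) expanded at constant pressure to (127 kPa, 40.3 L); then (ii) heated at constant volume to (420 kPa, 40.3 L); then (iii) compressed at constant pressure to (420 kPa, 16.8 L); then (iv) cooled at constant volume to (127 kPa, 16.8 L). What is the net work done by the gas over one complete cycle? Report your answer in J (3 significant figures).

Constant-volume legs do no work.
W(i) = (127)(40.3 − 16.8) = 2984 J; W(iii) = (420)(16.8 − 40.3) = -9870 J.
W_net = 2984 − 9870 = -6885 J (the counter-clockwise enclosed area).

W_net ≈ -6890 J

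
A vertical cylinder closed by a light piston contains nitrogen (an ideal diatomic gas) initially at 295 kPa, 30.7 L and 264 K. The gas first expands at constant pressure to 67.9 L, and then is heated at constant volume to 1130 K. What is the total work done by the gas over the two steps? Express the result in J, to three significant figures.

W_total ≈ 11000 J

Step 1 (isobaric): W = PΔV = (295 kPa)(67.9 − 30.7 L) = 10974 J.
Step 2 (isochoric): W = 0 (constant volume).
W_total = 10974 + 0 = 10974 J.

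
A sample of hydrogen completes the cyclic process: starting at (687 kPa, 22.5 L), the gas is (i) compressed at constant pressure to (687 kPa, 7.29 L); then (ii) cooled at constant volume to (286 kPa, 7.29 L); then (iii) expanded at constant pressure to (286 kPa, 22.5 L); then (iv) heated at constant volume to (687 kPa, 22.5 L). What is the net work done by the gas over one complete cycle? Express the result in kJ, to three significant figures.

Constant-volume legs do no work.
W(i) = (687)(7.29 − 22.5) = -10449 J; W(iii) = (286)(22.5 − 7.29) = 4350 J.
W_net = -10449 + 4350 = -6099 J (the counter-clockwise enclosed area).

W_net ≈ -6.10 kJ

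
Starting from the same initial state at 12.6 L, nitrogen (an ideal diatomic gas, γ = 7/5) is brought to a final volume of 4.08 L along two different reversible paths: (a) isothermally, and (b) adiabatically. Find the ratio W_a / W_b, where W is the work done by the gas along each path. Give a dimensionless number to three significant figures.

W_a / W_b ≈ 0.791

Path (a) isothermal: W = P₁V₁ ln(V₂/V₁) → W_a/(P₁V₁) = -1.128.
Path (b) adiabatic: W = P₁V₁(1 − (V₁/V₂)^(γ−1))/(γ−1) → W_b/(P₁V₁) = -1.425.
W_a / W_b = -1.128 / -1.425 = 0.7914.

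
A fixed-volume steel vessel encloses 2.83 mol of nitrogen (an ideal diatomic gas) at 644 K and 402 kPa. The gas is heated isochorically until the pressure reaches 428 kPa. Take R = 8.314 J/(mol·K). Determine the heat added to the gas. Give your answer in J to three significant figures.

Q ≈ 2450 J

Constant volume ⇒ W = 0, so Q = ΔU = nCᵥΔT with Cᵥ = 5R/2 = 20.79 J/(mol·K).
At constant V, T₂/T₁ = P₂/P₁ ⇒ ΔT = T₁(P₂/P₁ − 1) = 644·(428/402 − 1) = 41.65 K.
ΔU = (2.83)(20.79)(41.65) = 2450 J.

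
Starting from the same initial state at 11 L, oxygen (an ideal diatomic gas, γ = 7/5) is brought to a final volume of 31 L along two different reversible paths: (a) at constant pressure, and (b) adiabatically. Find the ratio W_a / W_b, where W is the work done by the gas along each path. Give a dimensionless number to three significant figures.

W_a / W_b ≈ 2.14

Path (a) isobaric: W = P₁(V₂ − V₁) → W_a/(P₁V₁) = 1.818.
Path (b) adiabatic: W = P₁V₁(1 − (V₁/V₂)^(γ−1))/(γ−1) → W_b/(P₁V₁) = 0.8482.
W_a / W_b = 1.818 / 0.8482 = 2.144.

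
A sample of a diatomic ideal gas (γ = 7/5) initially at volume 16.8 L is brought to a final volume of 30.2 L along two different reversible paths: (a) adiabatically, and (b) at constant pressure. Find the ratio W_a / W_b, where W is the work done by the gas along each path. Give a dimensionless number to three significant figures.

W_a / W_b ≈ 0.655

Path (a) adiabatic: W = P₁V₁(1 − (V₁/V₂)^(γ−1))/(γ−1) → W_a/(P₁V₁) = 0.5228.
Path (b) isobaric: W = P₁(V₂ − V₁) → W_b/(P₁V₁) = 0.7976.
W_a / W_b = 0.5228 / 0.7976 = 0.6554.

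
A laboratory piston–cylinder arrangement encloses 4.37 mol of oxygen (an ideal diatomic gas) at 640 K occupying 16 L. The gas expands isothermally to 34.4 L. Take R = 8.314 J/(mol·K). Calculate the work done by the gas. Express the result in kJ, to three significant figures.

Isothermal: W = nRT ln(V₂/V₁).
W = (4.37)(8.314)(640) × ln(34.4/16)
  = 23253 × 0.7655
W_by_gas = 17799 J.

W ≈ 17.8 kJ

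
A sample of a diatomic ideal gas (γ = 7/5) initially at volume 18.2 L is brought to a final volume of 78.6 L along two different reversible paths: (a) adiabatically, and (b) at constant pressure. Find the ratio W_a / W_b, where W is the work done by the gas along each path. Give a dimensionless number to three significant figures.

Path (a) adiabatic: W = P₁V₁(1 − (V₁/V₂)^(γ−1))/(γ−1) → W_a/(P₁V₁) = 1.107.
Path (b) isobaric: W = P₁(V₂ − V₁) → W_b/(P₁V₁) = 3.319.
W_a / W_b = 1.107 / 3.319 = 0.3337.

W_a / W_b ≈ 0.334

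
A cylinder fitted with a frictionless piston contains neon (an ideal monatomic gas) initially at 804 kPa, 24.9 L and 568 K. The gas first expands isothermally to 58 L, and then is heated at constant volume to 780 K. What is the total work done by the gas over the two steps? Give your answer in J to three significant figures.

W_total ≈ 16900 J

Step 1 (isothermal): W = P₁V₁ ln(V₂/V₁) = (20020) ln(58/24.9) = 16928 J.
Step 2 (isochoric): W = 0 (constant volume).
W_total = 16928 + 0 = 16928 J.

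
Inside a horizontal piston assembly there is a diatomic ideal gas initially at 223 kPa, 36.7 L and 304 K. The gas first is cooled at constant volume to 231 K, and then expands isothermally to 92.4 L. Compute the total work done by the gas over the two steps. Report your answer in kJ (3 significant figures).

Step 1 (isochoric): W = 0 (constant volume).
After step 1: P = 169.5 kPa (V unchanged).
Step 2 (isothermal): W = P₁V₁ ln(V₂/V₁) = (6219) ln(92.4/36.7) = 5742 J.
W_total = 0 + 5742 = 5742 J.

W_total ≈ 5.74 kJ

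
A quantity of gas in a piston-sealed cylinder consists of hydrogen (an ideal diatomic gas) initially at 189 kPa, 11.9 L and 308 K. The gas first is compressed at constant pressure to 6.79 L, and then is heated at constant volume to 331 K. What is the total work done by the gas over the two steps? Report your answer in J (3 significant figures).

W_total ≈ -966 J

Step 1 (isobaric): W = PΔV = (189 kPa)(6.79 − 11.9 L) = -965.8 J.
Step 2 (isochoric): W = 0 (constant volume).
W_total = -965.8 + 0 = -965.8 J.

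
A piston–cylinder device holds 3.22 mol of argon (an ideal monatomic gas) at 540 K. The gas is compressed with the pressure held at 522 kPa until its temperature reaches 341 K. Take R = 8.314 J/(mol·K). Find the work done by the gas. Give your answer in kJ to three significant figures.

Isobaric: W = P ΔV = nR ΔT.
W = (3.22)(8.314)(341 − 540) = -5327 J.

W ≈ -5.33 kJ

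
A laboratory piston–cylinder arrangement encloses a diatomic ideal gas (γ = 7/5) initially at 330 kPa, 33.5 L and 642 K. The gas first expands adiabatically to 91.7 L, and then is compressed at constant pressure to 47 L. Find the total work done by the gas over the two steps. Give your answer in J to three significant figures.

W_total ≈ 5560 J

Step 1 (adiabatic): W = (P₁V₁ − P₂V₂)/(γ−1) = (11055 − 7390)/0.4 = 9163 J.
After step 1: P = 80.59 kPa, V = 91.7 L, T = 429.1 K.
Step 2 (isobaric): W = PΔV = (80.59 kPa)(47 − 91.7 L) = -3602 J.
W_total = 9163 − 3602 = 5561 J.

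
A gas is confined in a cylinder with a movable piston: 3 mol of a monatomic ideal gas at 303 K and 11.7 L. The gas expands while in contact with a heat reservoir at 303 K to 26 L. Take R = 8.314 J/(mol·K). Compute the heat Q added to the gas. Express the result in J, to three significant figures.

Isothermal ⇒ ΔU = 0, so Q = W = nRT ln(V₂/V₁).
Q = (3)(8.314)(303) ln(26/11.7) = 7557 × 0.7985 = 6035 J.

Q ≈ 6030 J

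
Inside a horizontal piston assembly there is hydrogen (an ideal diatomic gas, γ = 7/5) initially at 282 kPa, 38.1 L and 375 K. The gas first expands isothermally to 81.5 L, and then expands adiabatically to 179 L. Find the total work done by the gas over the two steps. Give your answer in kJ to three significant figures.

W_total ≈ 15.4 kJ

Step 1 (isothermal): W = P₁V₁ ln(V₂/V₁) = (10744) ln(81.5/38.1) = 8170 J.
After step 1: P = 131.8 kPa, V = 81.5 L, T = 375 K.
Step 2 (adiabatic): W = (P₁V₁ − P₂V₂)/(γ−1) = (10744 − 7843)/0.4 = 7252 J.
W_total = 8170 + 7252 = 15422 J.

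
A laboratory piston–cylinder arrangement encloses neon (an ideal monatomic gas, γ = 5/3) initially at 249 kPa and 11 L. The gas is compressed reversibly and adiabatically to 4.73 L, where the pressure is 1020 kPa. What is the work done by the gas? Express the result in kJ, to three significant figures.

Adiabatic: W = (P₁V₁ − P₂V₂)/(γ − 1) with γ = 5/3.
P₁V₁ = 2739 J, P₂V₂ = 4825 J.
W = (2739 − 4825) / 0.6667 = -3128 J.

W ≈ -3.13 kJ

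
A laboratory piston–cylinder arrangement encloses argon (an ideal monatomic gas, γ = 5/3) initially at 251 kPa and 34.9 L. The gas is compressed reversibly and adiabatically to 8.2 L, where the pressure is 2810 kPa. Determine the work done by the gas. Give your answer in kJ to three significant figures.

Adiabatic: W = (P₁V₁ − P₂V₂)/(γ − 1) with γ = 5/3.
P₁V₁ = 8760 J, P₂V₂ = 23042 J.
W = (8760 − 23042) / 0.6667 = -21423 J.

W ≈ -21.4 kJ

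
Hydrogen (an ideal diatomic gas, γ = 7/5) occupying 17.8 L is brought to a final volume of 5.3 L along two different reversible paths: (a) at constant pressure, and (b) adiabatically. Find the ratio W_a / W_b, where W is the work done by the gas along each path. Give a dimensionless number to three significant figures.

Path (a) isobaric: W = P₁(V₂ − V₁) → W_a/(P₁V₁) = -0.7022.
Path (b) adiabatic: W = P₁V₁(1 − (V₁/V₂)^(γ−1))/(γ−1) → W_b/(P₁V₁) = -1.559.
W_a / W_b = -0.7022 / -1.559 = 0.4505.

W_a / W_b ≈ 0.451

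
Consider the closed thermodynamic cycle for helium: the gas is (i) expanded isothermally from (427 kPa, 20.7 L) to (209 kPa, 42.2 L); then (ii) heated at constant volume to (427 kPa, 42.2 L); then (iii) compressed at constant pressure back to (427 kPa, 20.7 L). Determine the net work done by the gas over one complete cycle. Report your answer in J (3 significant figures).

W_net ≈ -2880 J

Leg (i): W = PᵢVᵢ ln(V_f/Vᵢ) = (8839) ln(42.2/20.7) = 6296 J.
Leg (ii): W = 0.
Leg (iii): W = PΔV = (427)(20.7 − 42.2) = -9181 J.
W_net = 6296 − 9181 = -2885 J.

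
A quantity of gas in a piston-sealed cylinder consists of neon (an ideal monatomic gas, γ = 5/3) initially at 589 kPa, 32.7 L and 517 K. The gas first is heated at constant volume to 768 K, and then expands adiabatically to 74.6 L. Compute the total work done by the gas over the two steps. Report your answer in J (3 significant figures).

W_total ≈ 18200 J

Step 1 (isochoric): W = 0 (constant volume).
After step 1: P = 875 kPa (V unchanged).
Step 2 (adiabatic): W = (P₁V₁ − P₂V₂)/(γ−1) = (28611 − 16510)/0.667 = 18152 J.
W_total = 0 + 18152 = 18152 J.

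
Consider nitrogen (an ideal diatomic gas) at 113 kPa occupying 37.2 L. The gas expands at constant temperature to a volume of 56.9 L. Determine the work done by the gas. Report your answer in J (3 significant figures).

Isothermal: W = nRT ln(V₂/V₁) = P₁V₁ ln(V₂/V₁).
P₁V₁ = (113 kPa)(37.2 L) = 4204 J.
W = 4204 × ln(56.9/37.2) = 4204 × 0.425
W_by_gas = 1786 J.

W ≈ 1790 J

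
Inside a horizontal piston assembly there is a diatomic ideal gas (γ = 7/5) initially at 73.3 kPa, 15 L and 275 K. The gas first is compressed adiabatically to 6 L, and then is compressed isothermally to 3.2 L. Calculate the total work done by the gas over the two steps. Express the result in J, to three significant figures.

Step 1 (adiabatic): W = (P₁V₁ − P₂V₂)/(γ−1) = (1100 − 1586)/0.4 = -1217 J.
After step 1: P = 264.4 kPa, V = 6 L, T = 396.7 K.
Step 2 (isothermal): W = P₁V₁ ln(V₂/V₁) = (1586) ln(3.2/6) = -997.1 J.
W_total = -1217 − 997.1 = -2214 J.

W_total ≈ -2210 J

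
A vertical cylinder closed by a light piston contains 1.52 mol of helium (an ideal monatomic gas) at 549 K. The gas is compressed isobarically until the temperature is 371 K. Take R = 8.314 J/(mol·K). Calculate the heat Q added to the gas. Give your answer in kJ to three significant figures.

Isobaric: W = nRΔT = (1.52)(8.314)(-178) = -2249 J.
ΔU = nCᵥΔT with Cᵥ = 3R/2: ΔU = (1.52)(12.47)(-178) = -3374 J.
Q = ΔU + W = -3374 − 2249 = -5624 J.

Q ≈ -5.62 kJ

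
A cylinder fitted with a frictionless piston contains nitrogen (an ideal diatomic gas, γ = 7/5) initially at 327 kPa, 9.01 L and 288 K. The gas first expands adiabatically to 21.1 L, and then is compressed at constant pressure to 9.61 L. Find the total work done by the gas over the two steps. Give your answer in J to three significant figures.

W_total ≈ 983 J

Step 1 (adiabatic): W = (P₁V₁ − P₂V₂)/(γ−1) = (2946 − 2096)/0.4 = 2125 J.
After step 1: P = 99.35 kPa, V = 21.1 L, T = 204.9 K.
Step 2 (isobaric): W = PΔV = (99.35 kPa)(9.61 − 21.1 L) = -1142 J.
W_total = 2125 − 1142 = 983.4 J.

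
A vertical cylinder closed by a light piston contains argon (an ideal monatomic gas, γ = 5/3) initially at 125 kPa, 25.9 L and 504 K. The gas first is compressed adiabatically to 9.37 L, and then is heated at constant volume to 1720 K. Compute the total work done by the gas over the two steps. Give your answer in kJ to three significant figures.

Step 1 (adiabatic): W = (P₁V₁ − P₂V₂)/(γ−1) = (3238 − 6377)/0.667 = -4709 J.
Step 2 (isochoric): W = 0 (constant volume).
W_total = -4709 + 0 = -4709 J.

W_total ≈ -4.71 kJ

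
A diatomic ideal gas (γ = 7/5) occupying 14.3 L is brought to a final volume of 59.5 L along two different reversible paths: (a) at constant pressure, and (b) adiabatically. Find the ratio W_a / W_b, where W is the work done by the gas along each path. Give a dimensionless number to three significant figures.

W_a / W_b ≈ 2.91

Path (a) isobaric: W = P₁(V₂ − V₁) → W_a/(P₁V₁) = 3.161.
Path (b) adiabatic: W = P₁V₁(1 − (V₁/V₂)^(γ−1))/(γ−1) → W_b/(P₁V₁) = 1.087.
W_a / W_b = 3.161 / 1.087 = 2.909.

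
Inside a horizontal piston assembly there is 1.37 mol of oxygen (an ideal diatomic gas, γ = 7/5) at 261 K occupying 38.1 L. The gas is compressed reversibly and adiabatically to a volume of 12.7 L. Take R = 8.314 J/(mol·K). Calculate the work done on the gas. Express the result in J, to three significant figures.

W ≈ 4100 J

Adiabatic: TV^(γ−1) = const with γ = 7/5.
T₂ = T₁ (V₁/V₂)^(γ−1) = 261 × (38.1/12.7)^0.4 = 261 × 1.552 = 405 K.
W_by = nCᵥ(T₁ − T₂) = (1.37)(20.79)(261 − 405) = -4101 J.
Work on gas = −W_by = 4101 J.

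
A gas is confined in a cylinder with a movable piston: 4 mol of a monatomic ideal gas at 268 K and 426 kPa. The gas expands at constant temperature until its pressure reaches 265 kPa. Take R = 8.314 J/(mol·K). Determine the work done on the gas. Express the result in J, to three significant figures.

Isothermal process: W = nRT ln(V₂/V₁) = nRT ln(P₁/P₂).
W = (4)(8.314)(268) × ln(426/265)
  = 8913 × ln(1.608) = 8913 × 0.4747
W_by_gas = 4231 J; work on gas = −W_by = -4231 J.

W ≈ -4230 J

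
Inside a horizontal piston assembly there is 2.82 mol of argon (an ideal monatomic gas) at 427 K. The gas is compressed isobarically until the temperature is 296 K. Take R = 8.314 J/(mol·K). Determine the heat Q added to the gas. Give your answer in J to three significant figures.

Isobaric: W = nRΔT = (2.82)(8.314)(-131) = -3071 J.
ΔU = nCᵥΔT with Cᵥ = 3R/2: ΔU = (2.82)(12.47)(-131) = -4607 J.
Q = ΔU + W = -4607 − 3071 = -7678 J.

Q ≈ -7680 J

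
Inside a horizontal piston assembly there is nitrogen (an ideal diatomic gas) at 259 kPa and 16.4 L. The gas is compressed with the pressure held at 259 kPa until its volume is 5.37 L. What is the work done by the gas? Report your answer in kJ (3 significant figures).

W ≈ -2.86 kJ

Isobaric: W = P ΔV.
W = (259 kPa)(5.37 − 16.4 L) = (259)(-11.03) = -2857 J.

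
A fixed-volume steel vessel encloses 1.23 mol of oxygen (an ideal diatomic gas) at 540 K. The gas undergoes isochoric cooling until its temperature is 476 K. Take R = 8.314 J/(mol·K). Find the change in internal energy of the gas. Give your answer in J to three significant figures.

ΔU ≈ -1640 J

Constant volume ⇒ W = 0, so Q = ΔU = nCᵥΔT with Cᵥ = 5R/2 = 20.79 J/(mol·K).
ΔU = (1.23)(20.79)(476 − 540) = -1636 J.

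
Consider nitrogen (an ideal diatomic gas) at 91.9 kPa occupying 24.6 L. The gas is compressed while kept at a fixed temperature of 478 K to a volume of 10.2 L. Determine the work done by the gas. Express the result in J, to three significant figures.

Isothermal: W = nRT ln(V₂/V₁) = P₁V₁ ln(V₂/V₁).
P₁V₁ = (91.9 kPa)(24.6 L) = 2261 J.
W = 2261 × ln(10.2/24.6) = 2261 × -0.8804
W_by_gas = -1990 J.

W ≈ -1990 J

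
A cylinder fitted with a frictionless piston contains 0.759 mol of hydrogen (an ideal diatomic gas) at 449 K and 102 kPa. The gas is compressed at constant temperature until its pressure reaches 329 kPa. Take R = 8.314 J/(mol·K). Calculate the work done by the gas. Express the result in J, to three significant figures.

Isothermal process: W = nRT ln(V₂/V₁) = nRT ln(P₁/P₂).
W = (0.759)(8.314)(449) × ln(102/329)
  = 2833 × ln(0.31) = 2833 × -1.171
W_by_gas = -3318 J.

W ≈ -3320 J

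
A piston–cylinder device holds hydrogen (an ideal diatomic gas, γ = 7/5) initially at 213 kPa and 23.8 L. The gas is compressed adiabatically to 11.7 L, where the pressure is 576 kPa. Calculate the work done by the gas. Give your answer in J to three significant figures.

Adiabatic: W = (P₁V₁ − P₂V₂)/(γ − 1) with γ = 7/5.
P₁V₁ = 5069 J, P₂V₂ = 6739 J.
W = (5069 − 6739) / 0.4 = -4174 J.

W ≈ -4170 J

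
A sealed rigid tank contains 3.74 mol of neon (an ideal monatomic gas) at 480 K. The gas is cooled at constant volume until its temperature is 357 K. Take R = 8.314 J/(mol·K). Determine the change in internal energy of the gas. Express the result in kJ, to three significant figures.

Constant volume ⇒ W = 0, so Q = ΔU = nCᵥΔT with Cᵥ = 3R/2 = 12.47 J/(mol·K).
ΔU = (3.74)(12.47)(357 − 480) = -5737 J.

ΔU ≈ -5.74 kJ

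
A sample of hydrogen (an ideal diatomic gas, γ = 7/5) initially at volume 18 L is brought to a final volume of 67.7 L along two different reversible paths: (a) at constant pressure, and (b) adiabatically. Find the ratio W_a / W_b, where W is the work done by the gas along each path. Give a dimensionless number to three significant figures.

Path (a) isobaric: W = P₁(V₂ − V₁) → W_a/(P₁V₁) = 2.761.
Path (b) adiabatic: W = P₁V₁(1 − (V₁/V₂)^(γ−1))/(γ−1) → W_b/(P₁V₁) = 1.028.
W_a / W_b = 2.761 / 1.028 = 2.685.

W_a / W_b ≈ 2.69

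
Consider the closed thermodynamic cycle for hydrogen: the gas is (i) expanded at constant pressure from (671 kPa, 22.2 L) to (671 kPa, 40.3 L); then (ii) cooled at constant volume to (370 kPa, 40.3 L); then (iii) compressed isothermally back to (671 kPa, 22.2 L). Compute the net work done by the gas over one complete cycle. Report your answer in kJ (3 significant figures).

W_net ≈ 3.25 kJ

Leg (i): W = PΔV = (671)(40.3 − 22.2) = 12145 J.
Leg (ii): W = 0.
Leg (iii): W = PᵢVᵢ ln(V_f/Vᵢ) = (14911) ln(22.2/40.3) = -8891 J.
W_net = 12145 − 8891 = 3254 J.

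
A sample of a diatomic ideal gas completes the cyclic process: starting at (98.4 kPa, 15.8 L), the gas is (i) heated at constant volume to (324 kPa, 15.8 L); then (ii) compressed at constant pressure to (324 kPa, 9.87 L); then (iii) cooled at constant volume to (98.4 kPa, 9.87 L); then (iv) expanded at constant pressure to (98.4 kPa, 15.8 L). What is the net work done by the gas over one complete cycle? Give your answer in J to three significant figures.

Constant-volume legs do no work.
W(ii) = (324)(9.87 − 15.8) = -1921 J; W(iv) = (98.4)(15.8 − 9.87) = 583.5 J.
W_net = -1921 + 583.5 = -1338 J (the counter-clockwise enclosed area).

W_net ≈ -1340 J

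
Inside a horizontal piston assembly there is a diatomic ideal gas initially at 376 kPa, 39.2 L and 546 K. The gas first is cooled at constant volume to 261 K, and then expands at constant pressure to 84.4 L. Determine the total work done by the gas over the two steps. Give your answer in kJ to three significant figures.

Step 1 (isochoric): W = 0 (constant volume).
After step 1: P = 179.7 kPa (V unchanged).
Step 2 (isobaric): W = PΔV = (179.7 kPa)(84.4 − 39.2 L) = 8124 J.
W_total = 0 + 8124 = 8124 J.

W_total ≈ 8.12 kJ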